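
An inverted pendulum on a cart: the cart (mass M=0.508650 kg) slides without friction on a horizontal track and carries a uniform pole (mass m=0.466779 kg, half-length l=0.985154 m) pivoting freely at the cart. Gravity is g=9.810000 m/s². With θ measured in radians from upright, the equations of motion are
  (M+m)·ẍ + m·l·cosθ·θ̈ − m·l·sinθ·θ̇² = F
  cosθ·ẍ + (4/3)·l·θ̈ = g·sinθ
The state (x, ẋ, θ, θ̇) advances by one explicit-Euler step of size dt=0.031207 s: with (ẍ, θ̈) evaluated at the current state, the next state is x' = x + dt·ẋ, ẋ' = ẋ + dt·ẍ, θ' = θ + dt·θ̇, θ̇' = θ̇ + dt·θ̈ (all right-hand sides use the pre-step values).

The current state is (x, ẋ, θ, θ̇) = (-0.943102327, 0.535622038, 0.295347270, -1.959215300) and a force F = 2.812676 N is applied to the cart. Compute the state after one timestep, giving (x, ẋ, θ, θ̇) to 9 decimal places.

sinθ=0.291072101, cosθ=0.956701119
temp = (F + m·l·θ̇²·sinθ)/(M+m) = (2.812676 + 0.513783724)/0.975429 = 3.410253052
θ̈ = (g·sinθ − cosθ·temp)/(l·(4/3 − m·cos²θ/(M+m))) = -0.461625700
ẍ = temp − m·l·θ̈·cosθ/(M+m) = 3.618455596
Euler: x'=-0.943102327+0.031207·0.535622038=-0.926387170, ẋ'=0.535622038+0.031207·3.618455596=0.648543182
       θ'=0.295347270+0.031207·-1.959215300=0.234206038, θ̇'=-1.959215300+0.031207·-0.461625700=-1.973621253

(-0.926387170, 0.648543182, 0.234206038, -1.973621253)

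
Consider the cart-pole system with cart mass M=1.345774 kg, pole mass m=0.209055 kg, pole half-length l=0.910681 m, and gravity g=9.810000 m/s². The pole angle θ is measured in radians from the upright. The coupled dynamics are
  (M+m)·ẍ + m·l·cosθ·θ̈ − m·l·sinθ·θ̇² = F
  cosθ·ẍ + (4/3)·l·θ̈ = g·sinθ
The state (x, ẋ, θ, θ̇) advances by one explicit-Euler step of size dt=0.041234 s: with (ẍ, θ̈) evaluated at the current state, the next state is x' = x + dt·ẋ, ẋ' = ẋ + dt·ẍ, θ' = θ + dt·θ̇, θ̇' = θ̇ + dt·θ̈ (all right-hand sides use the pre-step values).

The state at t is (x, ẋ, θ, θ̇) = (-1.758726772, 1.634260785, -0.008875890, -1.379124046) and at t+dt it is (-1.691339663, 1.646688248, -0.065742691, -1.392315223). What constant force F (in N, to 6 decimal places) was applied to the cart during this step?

F = 0.410919 N

ẍ = (ẋ'−ẋ)/dt = (1.646688248−1.634260785)/0.041234 = 0.301389
θ̈ = (θ̇'−θ̇)/dt = (-1.392315223−-1.379124046)/0.041234 = -0.319910
sinθ=-0.008876, cosθ=0.999961
F = (M+m)·ẍ + m·l·cosθ·θ̈ − m·l·sinθ·θ̇² = 0.468608 + -0.060903 − -0.003214 = 0.410919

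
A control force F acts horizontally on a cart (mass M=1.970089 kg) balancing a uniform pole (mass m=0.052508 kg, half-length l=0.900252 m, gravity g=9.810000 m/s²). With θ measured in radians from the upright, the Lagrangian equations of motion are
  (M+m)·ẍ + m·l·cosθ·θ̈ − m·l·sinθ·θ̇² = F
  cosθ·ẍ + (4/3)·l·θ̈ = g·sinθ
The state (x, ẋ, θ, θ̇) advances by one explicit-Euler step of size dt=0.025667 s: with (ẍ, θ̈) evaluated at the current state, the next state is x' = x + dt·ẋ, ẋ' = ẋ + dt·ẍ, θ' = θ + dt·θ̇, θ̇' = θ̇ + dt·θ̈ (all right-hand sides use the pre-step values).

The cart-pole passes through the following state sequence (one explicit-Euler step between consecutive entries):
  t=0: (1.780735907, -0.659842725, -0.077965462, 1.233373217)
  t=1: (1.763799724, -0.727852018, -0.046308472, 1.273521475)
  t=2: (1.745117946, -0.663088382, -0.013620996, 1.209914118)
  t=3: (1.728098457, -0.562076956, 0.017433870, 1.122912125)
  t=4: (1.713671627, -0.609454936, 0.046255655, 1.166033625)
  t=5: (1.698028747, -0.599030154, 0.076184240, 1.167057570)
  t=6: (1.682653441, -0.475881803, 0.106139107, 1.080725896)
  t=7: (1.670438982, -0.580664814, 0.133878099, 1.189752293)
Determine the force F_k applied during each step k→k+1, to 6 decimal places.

F_0 = -5.279915 N
F_1 = 4.989999 N
F_2 = 7.800575 N
F_3 = -3.655089 N
F_4 = 0.820400 N
F_5 = 9.540835 N
F_6 = -8.063241 N

step 0→1:
  ẍ = (ẋ'−ẋ)/dt = (-0.727852018−-0.659842725)/0.025667 = -2.649678
  θ̈ = (θ̇'−θ̇)/dt = (1.273521475−1.233373217)/0.025667 = 1.564198
  sinθ=-0.077886, cosθ=0.996962
  F = (M+m)·ẍ + m·l·cosθ·θ̈ − m·l·sinθ·θ̇² = -5.359231 + 0.073716 − -0.005601 = -5.279915
step 1→2:
  ẍ = (ẋ'−ẋ)/dt = (-0.663088382−-0.727852018)/0.025667 = 2.523226
  θ̈ = (θ̇'−θ̇)/dt = (1.209914118−1.273521475)/0.025667 = -2.478177
  sinθ=-0.046292, cosθ=0.998928
  F = (M+m)·ẍ + m·l·cosθ·θ̈ − m·l·sinθ·θ̇² = 5.103469 + -0.117019 − -0.003549 = 4.989999
step 2→3:
  ẍ = (ẋ'−ẋ)/dt = (-0.562076956−-0.663088382)/0.025667 = 3.935459
  θ̈ = (θ̇'−θ̇)/dt = (1.122912125−1.209914118)/0.025667 = -3.389644
  sinθ=-0.013621, cosθ=0.999907
  F = (M+m)·ẍ + m·l·cosθ·θ̈ − m·l·sinθ·θ̇² = 7.959848 + -0.160215 − -0.000943 = 7.800575
step 3→4:
  ẍ = (ẋ'−ẋ)/dt = (-0.609454936−-0.562076956)/0.025667 = -1.845871
  θ̈ = (θ̇'−θ̇)/dt = (1.166033625−1.122912125)/0.025667 = 1.680037
  sinθ=0.017433, cosθ=0.999848
  F = (M+m)·ẍ + m·l·cosθ·θ̈ − m·l·sinθ·θ̇² = -3.733454 + 0.079404 − 0.001039 = -3.655089
step 4→5:
  ẍ = (ẋ'−ẋ)/dt = (-0.599030154−-0.609454936)/0.025667 = 0.406155
  θ̈ = (θ̇'−θ̇)/dt = (1.167057570−1.166033625)/0.025667 = 0.039893
  sinθ=0.046239, cosθ=0.998930
  F = (M+m)·ẍ + m·l·cosθ·θ̈ − m·l·sinθ·θ̇² = 0.821488 + 0.001884 − 0.002972 = 0.820400
step 5→6:
  ẍ = (ẋ'−ẋ)/dt = (-0.475881803−-0.599030154)/0.025667 = 4.797925
  θ̈ = (θ̇'−θ̇)/dt = (1.080725896−1.167057570)/0.025667 = -3.363528
  sinθ=0.076111, cosθ=0.997099
  F = (M+m)·ẍ + m·l·cosθ·θ̈ − m·l·sinθ·θ̇² = 9.704269 + -0.158534 − 0.004900 = 9.540835
step 6→7:
  ẍ = (ẋ'−ẋ)/dt = (-0.580664814−-0.475881803)/0.025667 = -4.082402
  θ̈ = (θ̇'−θ̇)/dt = (1.189752293−1.080725896)/0.025667 = 4.247727
  sinθ=0.105940, cosθ=0.994373
  F = (M+m)·ẍ + m·l·cosθ·θ̈ − m·l·sinθ·θ̇² = -8.257054 + 0.199662 − 0.005849 = -8.063241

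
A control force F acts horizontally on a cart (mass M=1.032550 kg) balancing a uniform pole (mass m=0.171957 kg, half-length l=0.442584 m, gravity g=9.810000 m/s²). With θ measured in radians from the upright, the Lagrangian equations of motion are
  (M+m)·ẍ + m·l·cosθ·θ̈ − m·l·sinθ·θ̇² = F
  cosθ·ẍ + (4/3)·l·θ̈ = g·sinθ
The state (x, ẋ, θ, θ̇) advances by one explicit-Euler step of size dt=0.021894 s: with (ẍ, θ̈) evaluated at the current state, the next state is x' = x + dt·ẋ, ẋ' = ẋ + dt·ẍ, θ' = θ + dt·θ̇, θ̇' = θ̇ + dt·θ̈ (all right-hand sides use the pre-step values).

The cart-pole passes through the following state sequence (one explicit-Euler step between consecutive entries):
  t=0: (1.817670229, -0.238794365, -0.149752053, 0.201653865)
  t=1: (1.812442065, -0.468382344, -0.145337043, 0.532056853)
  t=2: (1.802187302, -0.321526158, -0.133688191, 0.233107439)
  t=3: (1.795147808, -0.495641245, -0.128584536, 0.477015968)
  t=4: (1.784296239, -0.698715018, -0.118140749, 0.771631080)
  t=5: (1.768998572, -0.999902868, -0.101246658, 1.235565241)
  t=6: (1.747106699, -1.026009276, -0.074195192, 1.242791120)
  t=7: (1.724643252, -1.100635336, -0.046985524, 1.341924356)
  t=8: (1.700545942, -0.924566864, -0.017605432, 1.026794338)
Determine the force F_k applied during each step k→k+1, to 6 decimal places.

step 0→1:
  ẍ = (ẋ'−ẋ)/dt = (-0.468382344−-0.238794365)/0.021894 = -10.486342
  θ̈ = (θ̇'−θ̇)/dt = (0.532056853−0.201653865)/0.021894 = 15.091029
  sinθ=-0.149193, cosθ=0.988808
  F = (M+m)·ẍ + m·l·cosθ·θ̈ − m·l·sinθ·θ̇² = -12.630873 + 1.135655 − -0.000462 = -11.494756
step 1→2:
  ẍ = (ẋ'−ẋ)/dt = (-0.321526158−-0.468382344)/0.021894 = 6.707600
  θ̈ = (θ̇'−θ̇)/dt = (0.233107439−0.532056853)/0.021894 = -13.654399
  sinθ=-0.144826, cosθ=0.989457
  F = (M+m)·ẍ + m·l·cosθ·θ̈ − m·l·sinθ·θ̇² = 8.079351 + -1.028218 − -0.003120 = 7.054253
step 2→3:
  ẍ = (ẋ'−ẋ)/dt = (-0.495641245−-0.321526158)/0.021894 = -7.952639
  θ̈ = (θ̇'−θ̇)/dt = (0.477015968−0.233107439)/0.021894 = 11.140428
  sinθ=-0.133290, cosθ=0.991077
  F = (M+m)·ẍ + m·l·cosθ·θ̈ − m·l·sinθ·θ̇² = -9.579010 + 0.840282 − -0.000551 = -8.738177
step 3→4:
  ẍ = (ẋ'−ẋ)/dt = (-0.698715018−-0.495641245)/0.021894 = -9.275316
  θ̈ = (θ̇'−θ̇)/dt = (0.771631080−0.477015968)/0.021894 = 13.456432
  sinθ=-0.128230, cosθ=0.991744
  F = (M+m)·ẍ + m·l·cosθ·θ̈ − m·l·sinθ·θ̇² = -11.172183 + 1.015653 − -0.002221 = -10.154310
step 4→5:
  ẍ = (ẋ'−ẋ)/dt = (-0.999902868−-0.698715018)/0.021894 = -13.756639
  θ̈ = (θ̇'−θ̇)/dt = (1.235565241−0.771631080)/0.021894 = 21.190014
  sinθ=-0.117866, cosθ=0.993029
  F = (M+m)·ẍ + m·l·cosθ·θ̈ − m·l·sinθ·θ̇² = -16.569968 + 1.601434 − -0.005341 = -14.963193
step 5→6:
  ẍ = (ẋ'−ẋ)/dt = (-1.026009276−-0.999902868)/0.021894 = -1.192400
  θ̈ = (θ̇'−θ̇)/dt = (1.242791120−1.235565241)/0.021894 = 0.330039
  sinθ=-0.101074, cosθ=0.994879
  F = (M+m)·ẍ + m·l·cosθ·θ̈ − m·l·sinθ·θ̇² = -1.436254 + 0.024989 − -0.011743 = -1.399522
step 6→7:
  ẍ = (ẋ'−ẋ)/dt = (-1.100635336−-1.026009276)/0.021894 = -3.408517
  θ̈ = (θ̇'−θ̇)/dt = (1.341924356−1.242791120)/0.021894 = 4.527872
  sinθ=-0.074127, cosθ=0.997249
  F = (M+m)·ẍ + m·l·cosθ·θ̈ − m·l·sinθ·θ̇² = -4.105582 + 0.343648 − -0.008713 = -3.753221
step 7→8:
  ẍ = (ẋ'−ẋ)/dt = (-0.924566864−-1.100635336)/0.021894 = 8.041860
  θ̈ = (θ̇'−θ̇)/dt = (1.026794338−1.341924356)/0.021894 = -14.393442
  sinθ=-0.046968, cosθ=0.998896
  F = (M+m)·ẍ + m·l·cosθ·θ̈ − m·l·sinθ·θ̇² = 9.686476 + -1.094210 − -0.006437 = 8.598703

F_0 = -11.494756 N
F_1 = 7.054253 N
F_2 = -8.738177 N
F_3 = -10.154310 N
F_4 = -14.963193 N
F_5 = -1.399522 N
F_6 = -3.753221 N
F_7 = 8.598703 N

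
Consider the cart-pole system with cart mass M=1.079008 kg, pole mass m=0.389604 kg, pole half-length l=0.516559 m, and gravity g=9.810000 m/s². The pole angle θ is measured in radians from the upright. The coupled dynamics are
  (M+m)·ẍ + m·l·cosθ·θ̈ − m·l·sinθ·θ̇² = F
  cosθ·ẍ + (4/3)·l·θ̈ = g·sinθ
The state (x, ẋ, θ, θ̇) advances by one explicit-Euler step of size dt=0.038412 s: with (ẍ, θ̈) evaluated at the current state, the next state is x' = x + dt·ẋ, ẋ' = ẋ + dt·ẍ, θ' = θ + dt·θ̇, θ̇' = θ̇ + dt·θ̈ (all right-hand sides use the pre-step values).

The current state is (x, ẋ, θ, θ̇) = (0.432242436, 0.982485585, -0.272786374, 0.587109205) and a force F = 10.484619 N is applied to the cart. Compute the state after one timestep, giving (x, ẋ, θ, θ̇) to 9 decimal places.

sinθ=-0.269415824, cosθ=0.963023942
temp = (F + m·l·θ̇²·sinθ)/(M+m) = (10.484619 + -0.018689781)/1.468612 = 7.126408622
θ̈ = (g·sinθ − cosθ·temp)/(l·(4/3 − m·cos²θ/(M+m))) = -16.924733237
ẍ = temp − m·l·θ̈·cosθ/(M+m) = 9.359956076
Euler: x'=0.432242436+0.038412·0.982485585=0.469981672, ẋ'=0.982485585+0.038412·9.359956076=1.342020218
       θ'=-0.272786374+0.038412·0.587109205=-0.250234335, θ̇'=0.587109205+0.038412·-16.924733237=-0.063003648

(0.469981672, 1.342020218, -0.250234335, -0.063003648)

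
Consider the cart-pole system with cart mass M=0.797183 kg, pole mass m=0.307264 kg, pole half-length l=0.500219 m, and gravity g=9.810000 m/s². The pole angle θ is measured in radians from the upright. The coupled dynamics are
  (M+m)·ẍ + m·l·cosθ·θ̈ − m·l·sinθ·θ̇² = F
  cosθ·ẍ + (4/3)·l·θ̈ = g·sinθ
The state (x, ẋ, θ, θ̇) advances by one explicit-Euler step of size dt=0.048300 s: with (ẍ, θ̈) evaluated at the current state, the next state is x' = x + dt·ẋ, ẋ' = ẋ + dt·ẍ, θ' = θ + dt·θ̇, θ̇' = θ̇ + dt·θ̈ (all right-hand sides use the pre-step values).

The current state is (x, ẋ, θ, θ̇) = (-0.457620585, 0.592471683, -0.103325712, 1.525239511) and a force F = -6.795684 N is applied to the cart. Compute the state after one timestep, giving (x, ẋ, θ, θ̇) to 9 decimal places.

(-0.429004203, 0.228719686, -0.029656644, 1.994445421)

sinθ=-0.103141956, cosθ=0.994666646
temp = (F + m·l·θ̇²·sinθ)/(M+m) = (-6.795684 + -0.036879355)/1.104447 = -6.186411259
θ̈ = (g·sinθ − cosθ·temp)/(l·(4/3 − m·cos²θ/(M+m))) = 9.714408084
ẍ = temp − m·l·θ̈·cosθ/(M+m) = -7.531097255
Euler: x'=-0.457620585+0.048300·0.592471683=-0.429004203, ẋ'=0.592471683+0.048300·-7.531097255=0.228719686
       θ'=-0.103325712+0.048300·1.525239511=-0.029656644, θ̇'=1.525239511+0.048300·9.714408084=1.994445421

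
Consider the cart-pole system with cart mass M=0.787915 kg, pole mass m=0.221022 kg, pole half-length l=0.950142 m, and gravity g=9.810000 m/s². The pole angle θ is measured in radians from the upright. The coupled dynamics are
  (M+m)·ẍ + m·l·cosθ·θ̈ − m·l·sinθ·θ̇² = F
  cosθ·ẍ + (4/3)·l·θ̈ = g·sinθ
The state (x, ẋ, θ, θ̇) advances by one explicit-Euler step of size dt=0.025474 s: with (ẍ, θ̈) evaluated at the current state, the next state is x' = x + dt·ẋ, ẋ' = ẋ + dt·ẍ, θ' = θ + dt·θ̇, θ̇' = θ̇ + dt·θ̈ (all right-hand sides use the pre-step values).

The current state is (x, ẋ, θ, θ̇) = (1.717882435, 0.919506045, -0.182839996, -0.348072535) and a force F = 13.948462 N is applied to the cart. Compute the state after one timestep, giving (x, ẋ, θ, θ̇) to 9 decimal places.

(1.741305932, 1.346786388, -0.191706796, -0.715593133)

sinθ=-0.181822960, cosθ=0.983331283
temp = (F + m·l·θ̇²·sinθ)/(M+m) = (13.948462 + -0.004626071)/1.008937 = 13.820323697
θ̈ = (g·sinθ − cosθ·temp)/(l·(4/3 − m·cos²θ/(M+m))) = -14.427282635
ẍ = temp − m·l·θ̈·cosθ/(M+m) = 16.773193964
Euler: x'=1.717882435+0.025474·0.919506045=1.741305932, ẋ'=0.919506045+0.025474·16.773193964=1.346786388
       θ'=-0.182839996+0.025474·-0.348072535=-0.191706796, θ̇'=-0.348072535+0.025474·-14.427282635=-0.715593133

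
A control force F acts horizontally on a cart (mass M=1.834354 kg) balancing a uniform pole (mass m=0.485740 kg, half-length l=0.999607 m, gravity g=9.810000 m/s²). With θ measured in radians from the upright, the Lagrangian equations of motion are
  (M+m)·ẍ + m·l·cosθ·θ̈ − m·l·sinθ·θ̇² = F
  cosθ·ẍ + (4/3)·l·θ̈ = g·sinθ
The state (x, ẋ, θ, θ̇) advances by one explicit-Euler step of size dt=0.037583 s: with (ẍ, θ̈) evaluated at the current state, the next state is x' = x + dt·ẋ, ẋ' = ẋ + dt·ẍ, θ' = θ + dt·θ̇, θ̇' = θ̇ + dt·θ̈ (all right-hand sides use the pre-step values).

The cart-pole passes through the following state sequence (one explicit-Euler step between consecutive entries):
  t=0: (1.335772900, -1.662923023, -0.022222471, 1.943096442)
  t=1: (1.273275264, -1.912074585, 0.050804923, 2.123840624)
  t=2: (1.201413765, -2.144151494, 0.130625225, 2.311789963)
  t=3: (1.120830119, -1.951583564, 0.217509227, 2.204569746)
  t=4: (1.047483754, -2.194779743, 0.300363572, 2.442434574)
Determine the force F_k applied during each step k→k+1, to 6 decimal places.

step 0→1:
  ẍ = (ẋ'−ẋ)/dt = (-1.912074585−-1.662923023)/0.037583 = -6.629369
  θ̈ = (θ̇'−θ̇)/dt = (2.123840624−1.943096442)/0.037583 = 4.809200
  sinθ=-0.022221, cosθ=0.999753
  F = (M+m)·ẍ + m·l·cosθ·θ̈ − m·l·sinθ·θ̇² = -15.380758 + 2.334526 − -0.040736 = -13.005496
step 1→2:
  ẍ = (ẋ'−ẋ)/dt = (-2.144151494−-1.912074585)/0.037583 = -6.175050
  θ̈ = (θ̇'−θ̇)/dt = (2.311789963−2.123840624)/0.037583 = 5.000914
  sinθ=0.050783, cosθ=0.998710
  F = (M+m)·ẍ + m·l·cosθ·θ̈ − m·l·sinθ·θ̇² = -14.326697 + 2.425056 − 0.111223 = -12.012864
step 2→3:
  ẍ = (ẋ'−ẋ)/dt = (-1.951583564−-2.144151494)/0.037583 = 5.123804
  θ̈ = (θ̇'−θ̇)/dt = (2.204569746−2.311789963)/0.037583 = -2.852891
  sinθ=0.130254, cosθ=0.991481
  F = (M+m)·ẍ + m·l·cosθ·θ̈ − m·l·sinθ·θ̇² = 11.887707 + -1.373418 − 0.338003 = 10.176286
step 3→4:
  ẍ = (ẋ'−ẋ)/dt = (-2.194779743−-1.951583564)/0.037583 = -6.470909
  θ̈ = (θ̇'−θ̇)/dt = (2.442434574−2.204569746)/0.037583 = 6.329054
  sinθ=0.215798, cosθ=0.976438
  F = (M+m)·ẍ + m·l·cosθ·θ̈ − m·l·sinθ·θ̇² = -15.013117 + 3.000659 − 0.509247 = -12.521706

F_0 = -13.005496 N
F_1 = -12.012864 N
F_2 = 10.176286 N
F_3 = -12.521706 N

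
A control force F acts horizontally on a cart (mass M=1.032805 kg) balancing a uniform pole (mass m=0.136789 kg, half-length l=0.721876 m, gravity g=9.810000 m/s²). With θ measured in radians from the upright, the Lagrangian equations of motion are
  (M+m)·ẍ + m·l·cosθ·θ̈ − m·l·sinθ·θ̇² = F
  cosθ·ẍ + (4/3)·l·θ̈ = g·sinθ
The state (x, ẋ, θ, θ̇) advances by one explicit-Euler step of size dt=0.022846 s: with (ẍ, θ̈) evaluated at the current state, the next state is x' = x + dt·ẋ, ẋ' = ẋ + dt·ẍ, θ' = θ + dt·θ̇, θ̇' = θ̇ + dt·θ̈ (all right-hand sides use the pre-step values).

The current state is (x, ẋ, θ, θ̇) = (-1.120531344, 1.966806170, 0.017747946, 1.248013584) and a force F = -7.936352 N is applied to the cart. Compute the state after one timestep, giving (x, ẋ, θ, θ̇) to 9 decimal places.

sinθ=0.017747014, cosθ=0.999842509
temp = (F + m·l·θ̇²·sinθ)/(M+m) = (-7.936352 + 0.002729466)/1.169594 = -6.783227799
θ̈ = (g·sinθ − cosθ·temp)/(l·(4/3 − m·cos²θ/(M+m))) = 7.921929414
ẍ = temp − m·l·θ̈·cosθ/(M+m) = -7.451943025
Euler: x'=-1.120531344+0.022846·1.966806170=-1.075597690, ẋ'=1.966806170+0.022846·-7.451943025=1.796559080
       θ'=0.017747946+0.022846·1.248013584=0.046260064, θ̇'=1.248013584+0.022846·7.921929414=1.428997983

(-1.075597690, 1.796559080, 0.046260064, 1.428997983)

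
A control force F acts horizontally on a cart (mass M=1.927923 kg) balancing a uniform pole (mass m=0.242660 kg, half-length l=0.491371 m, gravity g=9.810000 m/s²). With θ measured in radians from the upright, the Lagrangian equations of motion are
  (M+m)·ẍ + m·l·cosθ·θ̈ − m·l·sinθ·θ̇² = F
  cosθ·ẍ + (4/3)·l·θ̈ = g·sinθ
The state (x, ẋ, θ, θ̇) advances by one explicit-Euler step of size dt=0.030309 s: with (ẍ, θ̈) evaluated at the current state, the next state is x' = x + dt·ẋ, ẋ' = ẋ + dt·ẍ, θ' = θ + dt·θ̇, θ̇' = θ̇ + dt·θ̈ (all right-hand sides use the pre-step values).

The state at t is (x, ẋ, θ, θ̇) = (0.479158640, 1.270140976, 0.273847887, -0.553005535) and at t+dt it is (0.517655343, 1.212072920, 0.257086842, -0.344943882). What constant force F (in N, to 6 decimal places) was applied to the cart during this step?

ẍ = (ẋ'−ẋ)/dt = (1.212072920−1.270140976)/0.030309 = -1.915868
θ̈ = (θ̇'−θ̇)/dt = (-0.344943882−-0.553005535)/0.030309 = 6.864682
sinθ=0.270438, cosθ=0.962737
F = (M+m)·ẍ + m·l·cosθ·θ̈ − m·l·sinθ·θ̇² = -4.158551 + 0.788018 − 0.009861 = -3.380395

F = -3.380395 N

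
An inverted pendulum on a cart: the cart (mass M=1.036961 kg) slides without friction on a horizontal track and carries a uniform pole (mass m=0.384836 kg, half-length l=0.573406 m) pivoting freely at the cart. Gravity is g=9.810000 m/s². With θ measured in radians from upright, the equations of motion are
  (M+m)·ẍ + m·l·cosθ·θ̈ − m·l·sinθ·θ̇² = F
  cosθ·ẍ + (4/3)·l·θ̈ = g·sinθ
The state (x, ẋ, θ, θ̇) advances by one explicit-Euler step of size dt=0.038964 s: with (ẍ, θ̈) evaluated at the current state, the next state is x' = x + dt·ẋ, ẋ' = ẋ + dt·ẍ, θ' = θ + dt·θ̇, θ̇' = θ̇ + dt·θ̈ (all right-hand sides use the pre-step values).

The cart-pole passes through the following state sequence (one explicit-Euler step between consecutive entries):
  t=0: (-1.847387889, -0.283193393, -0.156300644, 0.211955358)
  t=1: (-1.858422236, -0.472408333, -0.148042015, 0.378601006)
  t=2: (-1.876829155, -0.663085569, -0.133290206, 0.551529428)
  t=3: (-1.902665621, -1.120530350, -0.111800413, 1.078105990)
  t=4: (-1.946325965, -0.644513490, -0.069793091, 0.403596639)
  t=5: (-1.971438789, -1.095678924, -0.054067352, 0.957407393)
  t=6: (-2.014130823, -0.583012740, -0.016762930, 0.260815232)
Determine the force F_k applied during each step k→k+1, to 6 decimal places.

F_0 = -5.970643 N
F_1 = -5.984506 N
F_2 = -13.727505 N
F_3 = 13.602336 N
F_4 = -13.331732 N
F_5 = 14.778839 N

step 0→1:
  ẍ = (ẋ'−ẋ)/dt = (-0.472408333−-0.283193393)/0.038964 = -4.856148
  θ̈ = (θ̇'−θ̇)/dt = (0.378601006−0.211955358)/0.038964 = 4.276913
  sinθ=-0.155665, cosθ=0.987810
  F = (M+m)·ẍ + m·l·cosθ·θ̈ − m·l·sinθ·θ̇² = -6.904456 + 0.932270 − -0.001543 = -5.970643
step 1→2:
  ẍ = (ẋ'−ẋ)/dt = (-0.663085569−-0.472408333)/0.038964 = -4.893677
  θ̈ = (θ̇'−θ̇)/dt = (0.551529428−0.378601006)/0.038964 = 4.438159
  sinθ=-0.147502, cosθ=0.989062
  F = (M+m)·ẍ + m·l·cosθ·θ̈ − m·l·sinθ·θ̇² = -6.957816 + 0.968644 − -0.004666 = -5.984506
step 2→3:
  ẍ = (ẋ'−ẋ)/dt = (-1.120530350−-0.663085569)/0.038964 = -11.740190
  θ̈ = (θ̇'−θ̇)/dt = (1.078105990−0.551529428)/0.038964 = 13.514438
  sinθ=-0.132896, cosθ=0.991130
  F = (M+m)·ẍ + m·l·cosθ·θ̈ − m·l·sinθ·θ̇² = -16.692168 + 2.955742 − -0.008920 = -13.727505
step 3→4:
  ẍ = (ẋ'−ẋ)/dt = (-0.644513490−-1.120530350)/0.038964 = 12.216838
  θ̈ = (θ̇'−θ̇)/dt = (0.403596639−1.078105990)/0.038964 = -17.311091
  sinθ=-0.111568, cosθ=0.993757
  F = (M+m)·ẍ + m·l·cosθ·θ̈ − m·l·sinθ·θ̇² = 17.369863 + -3.796142 − -0.028615 = 13.602336
step 4→5:
  ẍ = (ẋ'−ẋ)/dt = (-1.095678924−-0.644513490)/0.038964 = -11.579033
  θ̈ = (θ̇'−θ̇)/dt = (0.957407393−0.403596639)/0.038964 = 14.213396
  sinθ=-0.069736, cosθ=0.997565
  F = (M+m)·ẍ + m·l·cosθ·θ̈ − m·l·sinθ·θ̇² = -16.463034 + 3.128795 − -0.002507 = -13.331732
step 5→6:
  ẍ = (ẋ'−ẋ)/dt = (-0.583012740−-1.095678924)/0.038964 = 13.157432
  θ̈ = (θ̇'−θ̇)/dt = (0.260815232−0.957407393)/0.038964 = -17.877840
  sinθ=-0.054041, cosθ=0.998539
  F = (M+m)·ẍ + m·l·cosθ·θ̈ − m·l·sinθ·θ̇² = 18.707197 + -3.939289 − -0.010931 = 14.778839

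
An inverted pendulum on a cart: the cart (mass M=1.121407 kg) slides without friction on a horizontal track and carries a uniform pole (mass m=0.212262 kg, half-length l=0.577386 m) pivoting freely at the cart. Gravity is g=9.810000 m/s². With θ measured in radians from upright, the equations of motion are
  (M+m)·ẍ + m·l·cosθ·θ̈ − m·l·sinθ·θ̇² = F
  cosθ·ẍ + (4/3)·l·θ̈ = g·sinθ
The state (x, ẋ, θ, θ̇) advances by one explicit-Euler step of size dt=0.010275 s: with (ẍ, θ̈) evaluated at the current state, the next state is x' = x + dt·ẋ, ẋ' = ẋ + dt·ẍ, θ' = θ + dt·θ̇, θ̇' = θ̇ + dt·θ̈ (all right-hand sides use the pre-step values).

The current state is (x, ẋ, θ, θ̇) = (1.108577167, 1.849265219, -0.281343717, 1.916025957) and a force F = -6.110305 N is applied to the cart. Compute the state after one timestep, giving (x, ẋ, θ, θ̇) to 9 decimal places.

sinθ=-0.277646785, cosθ=0.960683227
temp = (F + m·l·θ̇²·sinθ)/(M+m) = (-6.110305 + -0.124920561)/1.333669 = -4.675242179
θ̈ = (g·sinθ − cosθ·temp)/(l·(4/3 − m·cos²θ/(M+m))) = 2.580460784
ẍ = temp − m·l·θ̈·cosθ/(M+m) = -4.903049625
Euler: x'=1.108577167+0.010275·1.849265219=1.127578367, ẋ'=1.849265219+0.010275·-4.903049625=1.798886384
       θ'=-0.281343717+0.010275·1.916025957=-0.261656550, θ̇'=1.916025957+0.010275·2.580460784=1.942540192

(1.127578367, 1.798886384, -0.261656550, 1.942540192)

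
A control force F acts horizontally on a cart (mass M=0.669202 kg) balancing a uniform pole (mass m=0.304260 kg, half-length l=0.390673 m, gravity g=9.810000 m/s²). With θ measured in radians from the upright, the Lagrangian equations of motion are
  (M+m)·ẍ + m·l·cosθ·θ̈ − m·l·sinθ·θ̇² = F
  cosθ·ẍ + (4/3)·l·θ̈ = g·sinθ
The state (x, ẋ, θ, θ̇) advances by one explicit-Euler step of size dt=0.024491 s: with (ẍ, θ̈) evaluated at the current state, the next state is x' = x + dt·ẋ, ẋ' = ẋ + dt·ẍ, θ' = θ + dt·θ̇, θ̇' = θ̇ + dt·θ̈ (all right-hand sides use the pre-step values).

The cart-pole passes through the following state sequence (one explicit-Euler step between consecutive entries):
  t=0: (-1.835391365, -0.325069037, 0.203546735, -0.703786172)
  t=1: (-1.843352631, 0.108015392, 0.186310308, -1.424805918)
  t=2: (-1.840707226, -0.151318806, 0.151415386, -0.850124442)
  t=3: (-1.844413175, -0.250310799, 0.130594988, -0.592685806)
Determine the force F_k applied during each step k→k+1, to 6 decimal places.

step 0→1:
  ẍ = (ẋ'−ẋ)/dt = (0.108015392−-0.325069037)/0.024491 = 17.683411
  θ̈ = (θ̇'−θ̇)/dt = (-1.424805918−-0.703786172)/0.024491 = -29.440192
  sinθ=0.202144, cosθ=0.979356
  F = (M+m)·ẍ + m·l·cosθ·θ̈ − m·l·sinθ·θ̇² = 17.214129 + -3.427200 − 0.011901 = 13.775028
step 1→2:
  ẍ = (ẋ'−ẋ)/dt = (-0.151318806−0.108015392)/0.024491 = -10.588959
  θ̈ = (θ̇'−θ̇)/dt = (-0.850124442−-1.424805918)/0.024491 = 23.465007
  sinθ=0.185234, cosθ=0.982694
  F = (M+m)·ẍ + m·l·cosθ·θ̈ − m·l·sinθ·θ̇² = -10.307949 + 2.740927 − 0.044698 = -7.611721
step 2→3:
  ẍ = (ẋ'−ẋ)/dt = (-0.250310799−-0.151318806)/0.024491 = -4.041974
  θ̈ = (θ̇'−θ̇)/dt = (-0.592685806−-0.850124442)/0.024491 = 10.511561
  sinθ=0.150837, cosθ=0.988559
  F = (M+m)·ẍ + m·l·cosθ·θ̈ − m·l·sinθ·θ̇² = -3.934708 + 1.235173 − 0.012958 = -2.712493

F_0 = 13.775028 N
F_1 = -7.611721 N
F_2 = -2.712493 N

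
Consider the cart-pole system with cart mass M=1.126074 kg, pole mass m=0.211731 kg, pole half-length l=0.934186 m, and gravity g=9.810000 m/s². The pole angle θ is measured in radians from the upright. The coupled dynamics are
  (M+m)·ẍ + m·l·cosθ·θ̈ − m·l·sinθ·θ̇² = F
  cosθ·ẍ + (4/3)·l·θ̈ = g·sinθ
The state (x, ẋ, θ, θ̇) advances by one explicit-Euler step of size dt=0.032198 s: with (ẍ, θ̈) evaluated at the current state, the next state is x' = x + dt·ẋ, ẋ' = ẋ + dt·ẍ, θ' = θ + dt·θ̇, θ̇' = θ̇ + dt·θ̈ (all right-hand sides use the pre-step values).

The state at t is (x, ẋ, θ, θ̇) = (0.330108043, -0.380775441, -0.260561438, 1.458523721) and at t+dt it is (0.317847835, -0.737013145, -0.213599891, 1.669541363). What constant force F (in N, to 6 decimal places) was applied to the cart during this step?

ẍ = (ẋ'−ẋ)/dt = (-0.737013145−-0.380775441)/0.032198 = -11.063970
θ̈ = (θ̇'−θ̇)/dt = (1.669541363−1.458523721)/0.032198 = 6.553750
sinθ=-0.257623, cosθ=0.966245
F = (M+m)·ẍ + m·l·cosθ·θ̈ − m·l·sinθ·θ̇² = -14.801434 + 1.252550 − -0.108400 = -13.440484

F = -13.440484 N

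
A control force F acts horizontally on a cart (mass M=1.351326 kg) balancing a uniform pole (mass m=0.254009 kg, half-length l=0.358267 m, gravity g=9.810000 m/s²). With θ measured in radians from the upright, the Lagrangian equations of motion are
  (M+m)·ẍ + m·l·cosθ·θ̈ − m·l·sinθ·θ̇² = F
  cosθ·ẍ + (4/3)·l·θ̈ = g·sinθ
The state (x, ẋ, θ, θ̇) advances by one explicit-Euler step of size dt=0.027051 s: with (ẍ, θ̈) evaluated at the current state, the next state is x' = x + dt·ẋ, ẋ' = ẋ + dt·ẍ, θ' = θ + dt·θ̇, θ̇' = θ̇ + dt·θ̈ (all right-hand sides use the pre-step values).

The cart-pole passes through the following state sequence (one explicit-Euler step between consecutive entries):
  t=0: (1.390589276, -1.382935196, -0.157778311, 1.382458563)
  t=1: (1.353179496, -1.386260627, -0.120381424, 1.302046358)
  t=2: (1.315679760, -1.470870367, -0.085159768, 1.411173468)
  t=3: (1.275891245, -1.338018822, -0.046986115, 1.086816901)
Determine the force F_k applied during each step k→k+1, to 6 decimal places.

F_0 = -0.437176 N
F_1 = -4.638156 N
F_2 = 6.812234 N

step 0→1:
  ẍ = (ẋ'−ẋ)/dt = (-1.386260627−-1.382935196)/0.027051 = -0.122932
  θ̈ = (θ̇'−θ̇)/dt = (1.302046358−1.382458563)/0.027051 = -2.972615
  sinθ=-0.157125, cosθ=0.987579
  F = (M+m)·ẍ + m·l·cosθ·θ̈ − m·l·sinθ·θ̇² = -0.197347 + -0.267157 − -0.027328 = -0.437176
step 1→2:
  ẍ = (ẋ'−ẋ)/dt = (-1.470870367−-1.386260627)/0.027051 = -3.127786
  θ̈ = (θ̇'−θ̇)/dt = (1.411173468−1.302046358)/0.027051 = 4.034125
  sinθ=-0.120091, cosθ=0.992763
  F = (M+m)·ẍ + m·l·cosθ·θ̈ − m·l·sinθ·θ̇² = -5.021144 + 0.364461 − -0.018528 = -4.638156
step 2→3:
  ẍ = (ẋ'−ẋ)/dt = (-1.338018822−-1.470870367)/0.027051 = 4.911151
  θ̈ = (θ̇'−θ̇)/dt = (1.086816901−1.411173468)/0.027051 = -11.990557
  sinθ=-0.085057, cosθ=0.996376
  F = (M+m)·ẍ + m·l·cosθ·θ̈ − m·l·sinθ·θ̇² = 7.884042 + -1.087223 − -0.015414 = 6.812234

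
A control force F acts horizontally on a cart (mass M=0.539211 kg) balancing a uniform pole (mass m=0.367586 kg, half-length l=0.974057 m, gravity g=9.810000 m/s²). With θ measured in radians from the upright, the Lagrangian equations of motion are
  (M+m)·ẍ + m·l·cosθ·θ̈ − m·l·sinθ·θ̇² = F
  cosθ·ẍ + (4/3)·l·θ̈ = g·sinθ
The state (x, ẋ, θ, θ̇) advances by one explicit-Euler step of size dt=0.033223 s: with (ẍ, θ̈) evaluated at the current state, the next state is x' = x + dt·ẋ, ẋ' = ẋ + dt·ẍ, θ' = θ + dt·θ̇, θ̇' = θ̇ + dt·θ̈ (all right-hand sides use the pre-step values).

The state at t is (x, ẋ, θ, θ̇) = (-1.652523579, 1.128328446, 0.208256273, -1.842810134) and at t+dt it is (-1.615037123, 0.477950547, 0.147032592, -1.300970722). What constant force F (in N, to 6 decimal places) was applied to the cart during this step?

ẍ = (ẋ'−ẋ)/dt = (0.477950547−1.128328446)/0.033223 = -19.576134
θ̈ = (θ̇'−θ̇)/dt = (-1.300970722−-1.842810134)/0.033223 = 16.309166
sinθ=0.206754, cosθ=0.978393
F = (M+m)·ẍ + m·l·cosθ·θ̈ − m·l·sinθ·θ̇² = -17.751580 + 5.713318 − 0.251396 = -12.289658

F = -12.289658 N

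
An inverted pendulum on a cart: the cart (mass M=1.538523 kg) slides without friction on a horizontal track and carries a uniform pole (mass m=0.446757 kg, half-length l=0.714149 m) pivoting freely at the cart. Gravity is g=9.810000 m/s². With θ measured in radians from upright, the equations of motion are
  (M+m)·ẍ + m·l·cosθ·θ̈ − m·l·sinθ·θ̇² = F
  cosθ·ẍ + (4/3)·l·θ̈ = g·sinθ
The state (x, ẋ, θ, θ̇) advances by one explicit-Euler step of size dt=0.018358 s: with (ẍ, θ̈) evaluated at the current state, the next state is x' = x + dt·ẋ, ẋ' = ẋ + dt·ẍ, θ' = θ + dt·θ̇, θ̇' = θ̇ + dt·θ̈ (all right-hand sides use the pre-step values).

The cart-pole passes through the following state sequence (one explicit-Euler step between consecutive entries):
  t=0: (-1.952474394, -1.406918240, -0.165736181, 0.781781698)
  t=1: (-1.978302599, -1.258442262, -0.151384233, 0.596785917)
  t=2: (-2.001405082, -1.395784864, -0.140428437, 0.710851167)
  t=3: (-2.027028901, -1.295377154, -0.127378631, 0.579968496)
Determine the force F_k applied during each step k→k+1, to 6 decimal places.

step 0→1:
  ẍ = (ẋ'−ẋ)/dt = (-1.258442262−-1.406918240)/0.018358 = 8.087808
  θ̈ = (θ̇'−θ̇)/dt = (0.596785917−0.781781698)/0.018358 = -10.077121
  sinθ=-0.164978, cosθ=0.986297
  F = (M+m)·ẍ + m·l·cosθ·θ̈ − m·l·sinθ·θ̇² = 16.056563 + -3.171060 − -0.032171 = 12.917674
step 1→2:
  ẍ = (ẋ'−ẋ)/dt = (-1.395784864−-1.258442262)/0.018358 = -7.481349
  θ̈ = (θ̇'−θ̇)/dt = (0.710851167−0.596785917)/0.018358 = 6.213381
  sinθ=-0.150807, cosθ=0.988563
  F = (M+m)·ẍ + m·l·cosθ·θ̈ − m·l·sinθ·θ̇² = -14.852572 + 1.959714 − -0.017136 = -12.875722
step 2→3:
  ẍ = (ẋ'−ẋ)/dt = (-1.295377154−-1.395784864)/0.018358 = 5.469425
  θ̈ = (θ̇'−θ̇)/dt = (0.579968496−0.710851167)/0.018358 = -7.129462
  sinθ=-0.139967, cosθ=0.990156
  F = (M+m)·ẍ + m·l·cosθ·θ̈ − m·l·sinθ·θ̇² = 10.858341 + -2.252271 − -0.022565 = 8.628635

F_0 = 12.917674 N
F_1 = -12.875722 N
F_2 = 8.628635 N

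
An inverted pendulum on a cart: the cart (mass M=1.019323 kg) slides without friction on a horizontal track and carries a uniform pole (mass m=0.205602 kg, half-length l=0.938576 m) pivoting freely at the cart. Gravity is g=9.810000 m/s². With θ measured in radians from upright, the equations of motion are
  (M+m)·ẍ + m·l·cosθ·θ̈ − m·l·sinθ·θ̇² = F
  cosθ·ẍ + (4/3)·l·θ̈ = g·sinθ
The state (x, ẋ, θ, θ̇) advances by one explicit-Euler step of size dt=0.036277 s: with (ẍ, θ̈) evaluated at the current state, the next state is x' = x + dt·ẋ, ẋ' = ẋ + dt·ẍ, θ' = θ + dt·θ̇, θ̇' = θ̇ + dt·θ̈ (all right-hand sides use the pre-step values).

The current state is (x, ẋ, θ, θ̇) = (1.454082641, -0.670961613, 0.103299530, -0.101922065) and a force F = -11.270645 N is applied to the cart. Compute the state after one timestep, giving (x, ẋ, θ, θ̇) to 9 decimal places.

(1.429742167, -1.057478266, 0.099602103, 0.234613991)

sinθ=0.103115913, cosθ=0.994669346
temp = (F + m·l·θ̇²·sinθ)/(M+m) = (-11.270645 + 0.000206709)/1.224925 = -9.200921110
θ̈ = (g·sinθ − cosθ·temp)/(l·(4/3 − m·cos²θ/(M+m))) = 9.276843612
ẍ = temp − m·l·θ̈·cosθ/(M+m) = -10.654592526
Euler: x'=1.454082641+0.036277·-0.670961613=1.429742167, ẋ'=-0.670961613+0.036277·-10.654592526=-1.057478266
       θ'=0.103299530+0.036277·-0.101922065=0.099602103, θ̇'=-0.101922065+0.036277·9.276843612=0.234613991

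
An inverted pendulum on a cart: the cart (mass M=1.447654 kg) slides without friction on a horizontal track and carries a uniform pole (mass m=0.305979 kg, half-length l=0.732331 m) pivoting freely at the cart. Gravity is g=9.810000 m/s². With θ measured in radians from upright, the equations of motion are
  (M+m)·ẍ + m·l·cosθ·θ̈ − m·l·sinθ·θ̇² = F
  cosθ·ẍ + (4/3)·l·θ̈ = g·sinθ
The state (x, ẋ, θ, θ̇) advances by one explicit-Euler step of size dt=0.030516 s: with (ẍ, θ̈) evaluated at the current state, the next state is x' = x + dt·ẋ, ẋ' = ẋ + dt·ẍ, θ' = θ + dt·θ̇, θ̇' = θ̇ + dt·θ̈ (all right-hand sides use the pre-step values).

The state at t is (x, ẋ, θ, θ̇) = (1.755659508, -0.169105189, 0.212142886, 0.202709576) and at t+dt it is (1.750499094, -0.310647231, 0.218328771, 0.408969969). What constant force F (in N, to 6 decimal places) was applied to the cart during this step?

F = -6.655187 N

ẍ = (ẋ'−ẋ)/dt = (-0.310647231−-0.169105189)/0.030516 = -4.638289
θ̈ = (θ̇'−θ̇)/dt = (0.408969969−0.202709576)/0.030516 = 6.759090
sinθ=0.210555, cosθ=0.977582
F = (M+m)·ẍ + m·l·cosθ·θ̈ − m·l·sinθ·θ̇² = -8.133858 + 1.480609 − 0.001939 = -6.655187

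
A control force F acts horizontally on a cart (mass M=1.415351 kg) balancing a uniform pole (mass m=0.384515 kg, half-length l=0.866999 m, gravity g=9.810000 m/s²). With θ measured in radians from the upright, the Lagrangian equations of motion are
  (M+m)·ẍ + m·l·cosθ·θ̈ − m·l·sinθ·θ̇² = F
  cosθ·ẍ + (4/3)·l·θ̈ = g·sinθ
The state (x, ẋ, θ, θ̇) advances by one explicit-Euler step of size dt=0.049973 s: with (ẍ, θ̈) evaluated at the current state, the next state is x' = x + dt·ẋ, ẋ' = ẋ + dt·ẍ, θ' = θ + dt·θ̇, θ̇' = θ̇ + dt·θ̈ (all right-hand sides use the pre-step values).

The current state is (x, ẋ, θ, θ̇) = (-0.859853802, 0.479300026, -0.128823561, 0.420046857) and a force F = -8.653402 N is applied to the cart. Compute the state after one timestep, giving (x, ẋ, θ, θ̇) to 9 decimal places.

(-0.835901742, 0.205726965, -0.107832559, 0.600260607)

sinθ=-0.128467541, cosθ=0.991713714
temp = (F + m·l·θ̇²·sinθ)/(M+m) = (-8.653402 + -0.007556502)/1.799866 = -4.812001839
θ̈ = (g·sinθ − cosθ·temp)/(l·(4/3 − m·cos²θ/(M+m))) = 3.606222362
ẍ = temp − m·l·θ̈·cosθ/(M+m) = -5.474417407
Euler: x'=-0.859853802+0.049973·0.479300026=-0.835901742, ẋ'=0.479300026+0.049973·-5.474417407=0.205726965
       θ'=-0.128823561+0.049973·0.420046857=-0.107832559, θ̇'=0.420046857+0.049973·3.606222362=0.600260607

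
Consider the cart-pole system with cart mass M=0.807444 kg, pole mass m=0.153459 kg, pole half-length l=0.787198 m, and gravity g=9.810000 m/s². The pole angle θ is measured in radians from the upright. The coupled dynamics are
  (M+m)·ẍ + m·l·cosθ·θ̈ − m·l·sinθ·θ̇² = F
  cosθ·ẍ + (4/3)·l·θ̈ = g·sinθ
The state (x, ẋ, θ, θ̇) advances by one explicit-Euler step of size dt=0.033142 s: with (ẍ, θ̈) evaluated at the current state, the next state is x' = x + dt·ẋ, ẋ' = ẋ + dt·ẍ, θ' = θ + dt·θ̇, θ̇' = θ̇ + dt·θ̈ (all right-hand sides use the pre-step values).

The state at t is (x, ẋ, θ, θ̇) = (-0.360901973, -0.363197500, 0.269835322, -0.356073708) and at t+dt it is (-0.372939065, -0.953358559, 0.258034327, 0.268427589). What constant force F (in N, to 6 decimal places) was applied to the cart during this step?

ẍ = (ẋ'−ẋ)/dt = (-0.953358559−-0.363197500)/0.033142 = -17.807044
θ̈ = (θ̇'−θ̇)/dt = (0.268427589−-0.356073708)/0.033142 = 18.843199
sinθ=0.266573, cosθ=0.963815
F = (M+m)·ẍ + m·l·cosθ·θ̈ − m·l·sinθ·θ̇² = -17.110842 + 2.193939 − 0.004083 = -14.920986

F = -14.920986 N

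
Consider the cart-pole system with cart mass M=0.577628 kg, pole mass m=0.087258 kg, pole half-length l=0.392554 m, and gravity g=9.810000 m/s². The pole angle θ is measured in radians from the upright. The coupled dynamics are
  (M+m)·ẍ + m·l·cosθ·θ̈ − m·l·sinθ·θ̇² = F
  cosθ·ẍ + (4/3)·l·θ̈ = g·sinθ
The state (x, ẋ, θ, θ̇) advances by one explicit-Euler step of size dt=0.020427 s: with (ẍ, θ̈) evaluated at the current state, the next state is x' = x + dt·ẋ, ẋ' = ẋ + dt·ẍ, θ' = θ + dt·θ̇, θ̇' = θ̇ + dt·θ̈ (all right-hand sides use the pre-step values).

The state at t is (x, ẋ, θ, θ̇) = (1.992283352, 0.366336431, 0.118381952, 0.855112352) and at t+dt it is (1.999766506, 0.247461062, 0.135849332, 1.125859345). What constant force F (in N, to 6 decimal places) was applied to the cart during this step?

ẍ = (ẋ'−ẋ)/dt = (0.247461062−0.366336431)/0.020427 = -5.819522
θ̈ = (θ̇'−θ̇)/dt = (1.125859345−0.855112352)/0.020427 = 13.254369
sinθ=0.118106, cosθ=0.993001
F = (M+m)·ẍ + m·l·cosθ·θ̈ − m·l·sinθ·θ̇² = -3.869318 + 0.450831 − 0.002958 = -3.421446

F = -3.421446 N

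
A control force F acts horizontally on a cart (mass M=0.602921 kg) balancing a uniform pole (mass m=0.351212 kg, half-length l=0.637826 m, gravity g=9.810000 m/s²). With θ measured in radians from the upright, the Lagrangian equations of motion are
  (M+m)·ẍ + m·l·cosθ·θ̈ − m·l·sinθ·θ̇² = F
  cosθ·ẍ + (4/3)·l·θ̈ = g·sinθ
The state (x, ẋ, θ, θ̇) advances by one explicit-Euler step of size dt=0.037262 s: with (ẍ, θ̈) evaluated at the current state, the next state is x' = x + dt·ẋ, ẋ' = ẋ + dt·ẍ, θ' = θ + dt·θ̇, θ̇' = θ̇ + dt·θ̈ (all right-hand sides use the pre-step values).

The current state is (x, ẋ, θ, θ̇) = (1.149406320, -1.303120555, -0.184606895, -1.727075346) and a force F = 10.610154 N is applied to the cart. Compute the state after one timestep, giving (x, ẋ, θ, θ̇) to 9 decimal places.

(1.100849442, -0.719701826, -0.248961177, -2.480342109)

sinθ=-0.183560122, cosθ=0.983008485
temp = (F + m·l·θ̇²·sinθ)/(M+m) = (10.610154 + -0.122651389)/0.954133 = 10.991656939
θ̈ = (g·sinθ − cosθ·temp)/(l·(4/3 − m·cos²θ/(M+m))) = -20.215414166
ẍ = temp − m·l·θ̈·cosθ/(M+m) = 15.657203823
Euler: x'=1.149406320+0.037262·-1.303120555=1.100849442, ẋ'=-1.303120555+0.037262·15.657203823=-0.719701826
       θ'=-0.184606895+0.037262·-1.727075346=-0.248961177, θ̇'=-1.727075346+0.037262·-20.215414166=-2.480342109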